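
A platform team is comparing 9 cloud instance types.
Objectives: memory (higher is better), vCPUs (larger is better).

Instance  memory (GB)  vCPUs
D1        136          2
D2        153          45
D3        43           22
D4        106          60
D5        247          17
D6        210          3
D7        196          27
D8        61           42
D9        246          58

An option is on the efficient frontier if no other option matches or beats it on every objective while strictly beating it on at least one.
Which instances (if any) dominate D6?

D5, D9

D5: memory 247≥210, vCPUs 17≥3 — dominates D6.
D9: memory 246≥210, vCPUs 58≥3 — dominates D6.
Others (D1, D2, D3, D4, D7, D8) are each worse than D6 on at least one objective.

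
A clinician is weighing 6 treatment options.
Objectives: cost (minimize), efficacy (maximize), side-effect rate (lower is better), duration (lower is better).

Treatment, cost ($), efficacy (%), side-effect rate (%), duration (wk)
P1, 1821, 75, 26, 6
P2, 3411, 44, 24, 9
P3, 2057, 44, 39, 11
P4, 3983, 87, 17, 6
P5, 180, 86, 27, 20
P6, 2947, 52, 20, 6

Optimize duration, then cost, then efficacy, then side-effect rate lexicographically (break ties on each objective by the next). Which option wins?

P1

First minimize duration: best is 6, kept {P1, P4, P6}.
Then minimize cost: best is 1821, kept {P1}.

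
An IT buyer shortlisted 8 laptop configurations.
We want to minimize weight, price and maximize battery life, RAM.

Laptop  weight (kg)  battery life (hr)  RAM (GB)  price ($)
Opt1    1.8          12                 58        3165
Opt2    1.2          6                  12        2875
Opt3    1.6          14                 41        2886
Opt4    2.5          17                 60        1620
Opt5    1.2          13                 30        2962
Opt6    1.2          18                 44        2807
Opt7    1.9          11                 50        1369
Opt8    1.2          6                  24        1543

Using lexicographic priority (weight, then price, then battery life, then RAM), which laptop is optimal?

Opt8

First minimize weight: best is 1.2, kept {Opt2, Opt5, Opt6, Opt8}.
Then minimize price: best is 1543, kept {Opt8}.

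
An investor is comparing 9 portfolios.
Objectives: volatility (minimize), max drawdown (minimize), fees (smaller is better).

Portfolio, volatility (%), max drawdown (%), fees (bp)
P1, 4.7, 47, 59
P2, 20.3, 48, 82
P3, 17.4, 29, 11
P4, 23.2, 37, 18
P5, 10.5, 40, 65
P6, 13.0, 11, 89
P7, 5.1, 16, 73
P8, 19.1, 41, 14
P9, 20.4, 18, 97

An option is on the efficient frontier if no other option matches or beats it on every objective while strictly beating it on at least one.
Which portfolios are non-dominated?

P1: not dominated (best volatility).
P2: dominated by P1 (volatility 4.7≤20.3, max drawdown 47≤48, fees 59≤82).
P3: not dominated (best fees).
P4: dominated by P3 (volatility 17.4≤23.2, max drawdown 29≤37, fees 11≤18).
P5: not dominated.
P6: not dominated (best max drawdown).
P7: not dominated.
P8: dominated by P3 (volatility 17.4≤19.1, max drawdown 29≤41, fees 11≤14).
P9: dominated by P6 (volatility 13.0≤20.4, max drawdown 11≤18, fees 89≤97).

P1, P3, P5, P6, P7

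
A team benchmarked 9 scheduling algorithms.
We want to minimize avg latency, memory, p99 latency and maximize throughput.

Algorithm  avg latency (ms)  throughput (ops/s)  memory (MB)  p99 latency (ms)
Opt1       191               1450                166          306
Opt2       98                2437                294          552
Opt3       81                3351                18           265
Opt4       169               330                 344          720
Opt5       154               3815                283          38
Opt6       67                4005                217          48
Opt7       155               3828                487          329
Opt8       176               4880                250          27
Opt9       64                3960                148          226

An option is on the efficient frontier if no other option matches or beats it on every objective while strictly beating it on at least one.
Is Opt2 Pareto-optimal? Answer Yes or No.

No

Opt3 vs Opt2: avg latency 81≤98, throughput 3351≥2437, memory 18≤294, p99 latency 265≤552 — Opt3 is at least as good on every objective and strictly better on at least one, so Opt3 dominates Opt2.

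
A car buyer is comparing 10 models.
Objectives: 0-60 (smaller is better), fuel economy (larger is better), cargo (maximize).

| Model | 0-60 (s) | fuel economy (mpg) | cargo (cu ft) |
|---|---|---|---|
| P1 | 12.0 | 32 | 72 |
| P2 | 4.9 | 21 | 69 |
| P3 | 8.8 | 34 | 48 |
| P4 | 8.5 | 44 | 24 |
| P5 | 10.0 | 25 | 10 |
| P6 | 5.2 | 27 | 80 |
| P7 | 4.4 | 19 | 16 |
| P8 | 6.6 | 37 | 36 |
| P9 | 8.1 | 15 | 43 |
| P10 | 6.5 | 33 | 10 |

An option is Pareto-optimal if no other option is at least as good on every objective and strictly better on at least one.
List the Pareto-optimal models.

P1, P2, P3, P4, P6, P7, P8, P10

P1: not dominated.
P2: not dominated.
P3: not dominated.
P4: not dominated (best fuel economy).
P5: dominated by P3 (0-60 8.8≤10.0, fuel economy 34≥25, cargo 48≥10).
P6: not dominated (best cargo).
P7: not dominated (best 0-60).
P8: not dominated.
P9: dominated by P2 (0-60 4.9≤8.1, fuel economy 21≥15, cargo 69≥43).
P10: not dominated.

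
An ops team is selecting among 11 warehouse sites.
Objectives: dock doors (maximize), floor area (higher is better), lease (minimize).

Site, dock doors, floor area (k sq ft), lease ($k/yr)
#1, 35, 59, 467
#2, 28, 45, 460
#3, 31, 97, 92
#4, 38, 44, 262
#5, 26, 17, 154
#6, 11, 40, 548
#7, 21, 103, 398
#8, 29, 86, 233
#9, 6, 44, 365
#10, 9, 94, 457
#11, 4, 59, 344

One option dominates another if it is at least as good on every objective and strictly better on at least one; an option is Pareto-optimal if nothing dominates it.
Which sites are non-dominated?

#1, #3, #4, #7

#1: not dominated.
#2: dominated by #3 (dock doors 31≥28, floor area 97≥45, lease 92≤460).
#3: not dominated (best lease).
#4: not dominated (best dock doors).
#5: dominated by #3 (dock doors 31≥26, floor area 97≥17, lease 92≤154).
#6: dominated by #1 (dock doors 35≥11, floor area 59≥40, lease 467≤548).
#7: not dominated (best floor area).
#8: dominated by #3 (dock doors 31≥29, floor area 97≥86, lease 92≤233).
#9: dominated by #3 (dock doors 31≥6, floor area 97≥44, lease 92≤365).
#10: dominated by #3 (dock doors 31≥9, floor area 97≥94, lease 92≤457).
#11: dominated by #3 (dock doors 31≥4, floor area 97≥59, lease 92≤344).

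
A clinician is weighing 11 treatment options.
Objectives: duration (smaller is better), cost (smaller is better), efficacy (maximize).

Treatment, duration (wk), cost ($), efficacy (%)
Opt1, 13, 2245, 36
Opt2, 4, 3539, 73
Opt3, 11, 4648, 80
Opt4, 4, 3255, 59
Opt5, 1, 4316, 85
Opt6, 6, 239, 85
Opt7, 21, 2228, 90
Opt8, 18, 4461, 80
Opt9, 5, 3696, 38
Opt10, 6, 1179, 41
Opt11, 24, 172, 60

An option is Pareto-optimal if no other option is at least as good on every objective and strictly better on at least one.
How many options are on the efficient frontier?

Opt1: dominated by Opt6 (duration 6≤13, cost 239≤2245, efficacy 85≥36).
Opt2: not dominated.
Opt3: dominated by Opt5 (duration 1≤11, cost 4316≤4648, efficacy 85≥80).
Opt4: not dominated.
Opt5: not dominated (best duration).
Opt6: not dominated.
Opt7: not dominated (best efficacy).
Opt8: dominated by Opt5 (duration 1≤18, cost 4316≤4461, efficacy 85≥80).
Opt9: dominated by Opt2 (duration 4≤5, cost 3539≤3696, efficacy 73≥38).
Opt10: dominated by Opt6 (duration 6≤6, cost 239≤1179, efficacy 85≥41).
Opt11: not dominated (best cost).
Pareto-optimal: Opt2, Opt4, Opt5, Opt6, Opt7, Opt11 → 6.

6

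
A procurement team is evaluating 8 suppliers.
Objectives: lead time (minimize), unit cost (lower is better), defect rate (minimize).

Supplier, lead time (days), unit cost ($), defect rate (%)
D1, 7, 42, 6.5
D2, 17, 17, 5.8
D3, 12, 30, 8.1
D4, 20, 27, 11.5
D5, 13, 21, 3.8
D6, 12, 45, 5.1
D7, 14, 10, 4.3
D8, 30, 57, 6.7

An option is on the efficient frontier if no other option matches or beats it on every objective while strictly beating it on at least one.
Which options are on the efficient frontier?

D1: not dominated (best lead time).
D2: dominated by D7 (lead time 14≤17, unit cost 10≤17, defect rate 4.3≤5.8).
D3: not dominated.
D4: dominated by D2 (lead time 17≤20, unit cost 17≤27, defect rate 5.8≤11.5).
D5: not dominated (best defect rate).
D6: not dominated.
D7: not dominated (best unit cost).
D8: dominated by D1 (lead time 7≤30, unit cost 42≤57, defect rate 6.5≤6.7).

D1, D3, D5, D6, D7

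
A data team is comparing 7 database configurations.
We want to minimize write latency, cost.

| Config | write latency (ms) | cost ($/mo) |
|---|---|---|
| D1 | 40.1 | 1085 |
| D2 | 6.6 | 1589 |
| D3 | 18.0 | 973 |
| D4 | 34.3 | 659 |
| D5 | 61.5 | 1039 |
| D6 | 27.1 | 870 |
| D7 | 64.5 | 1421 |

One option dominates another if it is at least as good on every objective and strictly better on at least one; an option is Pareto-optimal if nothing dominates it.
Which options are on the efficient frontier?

D2, D3, D4, D6

D1: dominated by D3 (write latency 18.0≤40.1, cost 973≤1085).
D2: not dominated (best write latency).
D3: not dominated.
D4: not dominated (best cost).
D5: dominated by D3 (write latency 18.0≤61.5, cost 973≤1039).
D6: not dominated.
D7: dominated by D1 (write latency 40.1≤64.5, cost 1085≤1421).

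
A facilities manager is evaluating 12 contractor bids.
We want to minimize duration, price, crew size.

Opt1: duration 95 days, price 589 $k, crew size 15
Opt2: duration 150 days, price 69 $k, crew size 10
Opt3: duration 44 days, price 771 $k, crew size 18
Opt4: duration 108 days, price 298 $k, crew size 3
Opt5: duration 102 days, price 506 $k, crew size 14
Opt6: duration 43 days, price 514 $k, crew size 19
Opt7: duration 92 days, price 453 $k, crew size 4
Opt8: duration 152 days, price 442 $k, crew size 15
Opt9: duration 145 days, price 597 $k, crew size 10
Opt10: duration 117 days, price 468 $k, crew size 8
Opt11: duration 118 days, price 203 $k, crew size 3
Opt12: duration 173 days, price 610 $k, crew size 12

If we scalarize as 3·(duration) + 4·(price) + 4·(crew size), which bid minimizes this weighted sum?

Opt1: 3·95 + 4·589 + 4·15 = 2701
Opt2: 3·150 + 4·69 + 4·10 = 766
Opt3: 3·44 + 4·771 + 4·18 = 3288
Opt4: 3·108 + 4·298 + 4·3 = 1528
Opt5: 3·102 + 4·506 + 4·14 = 2386
Opt6: 3·43 + 4·514 + 4·19 = 2261
Opt7: 3·92 + 4·453 + 4·4 = 2104
Opt8: 3·152 + 4·442 + 4·15 = 2284
Opt9: 3·145 + 4·597 + 4·10 = 2863
Opt10: 3·117 + 4·468 + 4·8 = 2255
Opt11: 3·118 + 4·203 + 4·3 = 1178
Opt12: 3·173 + 4·610 + 4·12 = 3007
Lowest: Opt2 at 766.

Opt2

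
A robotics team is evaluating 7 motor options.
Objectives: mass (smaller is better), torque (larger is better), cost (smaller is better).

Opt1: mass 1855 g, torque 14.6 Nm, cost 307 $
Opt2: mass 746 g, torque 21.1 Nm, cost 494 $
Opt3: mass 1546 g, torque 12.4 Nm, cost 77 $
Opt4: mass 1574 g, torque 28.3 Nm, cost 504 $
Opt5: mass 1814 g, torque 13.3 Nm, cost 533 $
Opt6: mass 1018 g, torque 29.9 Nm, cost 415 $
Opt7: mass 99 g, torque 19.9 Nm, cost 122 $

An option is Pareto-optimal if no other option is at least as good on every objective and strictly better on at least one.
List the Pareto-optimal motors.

Opt2, Opt3, Opt6, Opt7

Opt1: dominated by Opt7 (mass 99≤1855, torque 19.9≥14.6, cost 122≤307).
Opt2: not dominated.
Opt3: not dominated (best cost).
Opt4: dominated by Opt6 (mass 1018≤1574, torque 29.9≥28.3, cost 415≤504).
Opt5: dominated by Opt2 (mass 746≤1814, torque 21.1≥13.3, cost 494≤533).
Opt6: not dominated (best torque).
Opt7: not dominated (best mass).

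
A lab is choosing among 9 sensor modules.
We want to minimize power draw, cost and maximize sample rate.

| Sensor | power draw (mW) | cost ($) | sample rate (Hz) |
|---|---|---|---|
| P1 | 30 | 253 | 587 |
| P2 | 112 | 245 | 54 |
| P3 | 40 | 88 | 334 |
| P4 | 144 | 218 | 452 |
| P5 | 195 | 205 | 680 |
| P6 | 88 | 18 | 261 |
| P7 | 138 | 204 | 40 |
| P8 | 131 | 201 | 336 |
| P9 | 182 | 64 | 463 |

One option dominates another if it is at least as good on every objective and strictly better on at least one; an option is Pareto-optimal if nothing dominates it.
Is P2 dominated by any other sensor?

P3 vs P2: power draw 40≤112, cost 88≤245, sample rate 334≥54 — P3 is at least as good on every objective and strictly better on at least one, so P3 dominates P2.

Yes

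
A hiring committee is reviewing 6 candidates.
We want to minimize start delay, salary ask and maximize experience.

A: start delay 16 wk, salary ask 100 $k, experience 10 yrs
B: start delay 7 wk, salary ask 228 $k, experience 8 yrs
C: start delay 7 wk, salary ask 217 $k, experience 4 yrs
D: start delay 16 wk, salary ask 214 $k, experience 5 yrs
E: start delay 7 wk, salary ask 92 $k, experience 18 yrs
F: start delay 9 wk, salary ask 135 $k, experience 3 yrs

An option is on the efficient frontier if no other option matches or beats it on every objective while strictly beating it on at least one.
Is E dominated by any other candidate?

A: worse on start delay (16 vs 7).
B: worse on salary ask (228 vs 92).
C: worse on salary ask (217 vs 92).
D: worse on start delay (16 vs 7).
F: worse on start delay (9 vs 7).
No option is at least as good as E on every objective and strictly better on one.

No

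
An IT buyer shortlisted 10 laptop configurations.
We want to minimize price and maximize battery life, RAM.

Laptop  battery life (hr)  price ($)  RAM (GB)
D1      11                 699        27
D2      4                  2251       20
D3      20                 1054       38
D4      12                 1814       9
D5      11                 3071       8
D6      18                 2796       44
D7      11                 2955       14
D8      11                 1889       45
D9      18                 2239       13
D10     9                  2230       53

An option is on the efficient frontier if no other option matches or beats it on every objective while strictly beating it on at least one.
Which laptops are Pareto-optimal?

D1, D3, D6, D8, D10

D1: not dominated (best price).
D2: dominated by D1 (battery life 11≥4, price 699≤2251, RAM 27≥20).
D3: not dominated (best battery life).
D4: dominated by D3 (battery life 20≥12, price 1054≤1814, RAM 38≥9).
D5: dominated by D1 (battery life 11≥11, price 699≤3071, RAM 27≥8).
D6: not dominated.
D7: dominated by D1 (battery life 11≥11, price 699≤2955, RAM 27≥14).
D8: not dominated.
D9: dominated by D3 (battery life 20≥18, price 1054≤2239, RAM 38≥13).
D10: not dominated (best RAM).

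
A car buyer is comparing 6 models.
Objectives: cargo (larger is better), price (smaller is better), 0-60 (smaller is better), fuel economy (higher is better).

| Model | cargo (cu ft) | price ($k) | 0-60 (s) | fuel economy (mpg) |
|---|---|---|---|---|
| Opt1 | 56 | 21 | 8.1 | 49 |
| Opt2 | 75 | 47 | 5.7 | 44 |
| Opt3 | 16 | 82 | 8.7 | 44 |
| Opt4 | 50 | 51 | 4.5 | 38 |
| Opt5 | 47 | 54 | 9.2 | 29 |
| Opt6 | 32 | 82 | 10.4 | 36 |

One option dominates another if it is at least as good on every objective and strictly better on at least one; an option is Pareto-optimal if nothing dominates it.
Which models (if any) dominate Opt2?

none

Opt1: worse on cargo (56 vs 75).
Opt3: worse on cargo (16 vs 75).
Opt4: worse on cargo (50 vs 75).
Opt5: worse on cargo (47 vs 75).
Opt6: worse on cargo (32 vs 75).
No option dominates Opt2.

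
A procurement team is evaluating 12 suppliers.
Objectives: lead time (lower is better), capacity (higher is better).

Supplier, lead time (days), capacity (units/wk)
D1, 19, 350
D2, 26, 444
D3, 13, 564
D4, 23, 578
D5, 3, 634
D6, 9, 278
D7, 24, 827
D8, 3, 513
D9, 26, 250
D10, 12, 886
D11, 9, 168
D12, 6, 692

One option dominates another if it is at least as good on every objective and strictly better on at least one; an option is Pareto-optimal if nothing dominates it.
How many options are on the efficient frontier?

3

D1: dominated by D3 (lead time 13≤19, capacity 564≥350).
D2: dominated by D3 (lead time 13≤26, capacity 564≥444).
D3: dominated by D5 (lead time 3≤13, capacity 634≥564).
D4: dominated by D5 (lead time 3≤23, capacity 634≥578).
D5: not dominated.
D6: dominated by D5 (lead time 3≤9, capacity 634≥278).
D7: dominated by D10 (lead time 12≤24, capacity 886≥827).
D8: dominated by D5 (lead time 3≤3, capacity 634≥513).
D9: dominated by D1 (lead time 19≤26, capacity 350≥250).
D10: not dominated (best capacity).
D11: dominated by D5 (lead time 3≤9, capacity 634≥168).
D12: not dominated.
Pareto-optimal: D5, D10, D12 → 3.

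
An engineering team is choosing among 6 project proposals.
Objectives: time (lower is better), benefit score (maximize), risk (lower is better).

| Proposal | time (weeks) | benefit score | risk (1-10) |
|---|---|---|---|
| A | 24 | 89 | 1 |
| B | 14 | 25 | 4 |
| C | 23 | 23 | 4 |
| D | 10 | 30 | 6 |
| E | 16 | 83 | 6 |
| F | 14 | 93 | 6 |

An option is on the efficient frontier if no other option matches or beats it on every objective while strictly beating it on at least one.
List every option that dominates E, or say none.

F: time 14≤16, benefit score 93≥83, risk 6≤6 — dominates E.
Others (A, B, C, D) are each worse than E on at least one objective.

F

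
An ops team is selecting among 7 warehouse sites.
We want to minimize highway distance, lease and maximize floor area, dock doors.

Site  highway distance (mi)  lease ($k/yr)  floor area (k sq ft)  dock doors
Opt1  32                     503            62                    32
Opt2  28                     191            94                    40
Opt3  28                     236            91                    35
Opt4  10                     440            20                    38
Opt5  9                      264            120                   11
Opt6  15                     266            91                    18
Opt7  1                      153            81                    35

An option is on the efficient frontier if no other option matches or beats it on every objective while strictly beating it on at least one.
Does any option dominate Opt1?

Opt2 vs Opt1: highway distance 28≤32, lease 191≤503, floor area 94≥62, dock doors 40≥32 — Opt2 is at least as good on every objective and strictly better on at least one, so Opt2 dominates Opt1.

Yes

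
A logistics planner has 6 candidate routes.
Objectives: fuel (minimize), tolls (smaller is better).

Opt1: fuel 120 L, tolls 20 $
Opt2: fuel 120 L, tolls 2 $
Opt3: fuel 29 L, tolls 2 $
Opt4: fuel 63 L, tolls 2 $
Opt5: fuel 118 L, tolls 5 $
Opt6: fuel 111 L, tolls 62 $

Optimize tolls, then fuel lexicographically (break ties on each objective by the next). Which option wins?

First minimize tolls: best is 2, kept {Opt2, Opt3, Opt4}.
Then minimize fuel: best is 29, kept {Opt3}.

Opt3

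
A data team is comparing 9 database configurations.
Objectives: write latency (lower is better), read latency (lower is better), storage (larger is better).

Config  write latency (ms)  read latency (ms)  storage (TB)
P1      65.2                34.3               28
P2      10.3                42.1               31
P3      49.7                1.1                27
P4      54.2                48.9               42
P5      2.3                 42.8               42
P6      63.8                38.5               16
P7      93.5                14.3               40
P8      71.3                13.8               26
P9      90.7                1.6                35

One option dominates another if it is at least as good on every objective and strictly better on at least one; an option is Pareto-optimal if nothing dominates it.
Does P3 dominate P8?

P3 vs P8: write latency 49.7≤71.3, read latency 1.1≤13.8, storage 27≥26 — P3 is at least as good on every objective with at least one strict improvement.

Yes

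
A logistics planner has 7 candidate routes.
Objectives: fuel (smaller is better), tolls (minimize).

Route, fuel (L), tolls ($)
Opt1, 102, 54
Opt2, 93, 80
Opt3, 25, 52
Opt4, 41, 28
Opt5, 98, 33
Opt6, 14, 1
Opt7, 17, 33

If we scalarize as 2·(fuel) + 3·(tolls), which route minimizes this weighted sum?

Opt1: 2·102 + 3·54 = 366
Opt2: 2·93 + 3·80 = 426
Opt3: 2·25 + 3·52 = 206
Opt4: 2·41 + 3·28 = 166
Opt5: 2·98 + 3·33 = 295
Opt6: 2·14 + 3·1 = 31
Opt7: 2·17 + 3·33 = 133
Lowest: Opt6 at 31.

Opt6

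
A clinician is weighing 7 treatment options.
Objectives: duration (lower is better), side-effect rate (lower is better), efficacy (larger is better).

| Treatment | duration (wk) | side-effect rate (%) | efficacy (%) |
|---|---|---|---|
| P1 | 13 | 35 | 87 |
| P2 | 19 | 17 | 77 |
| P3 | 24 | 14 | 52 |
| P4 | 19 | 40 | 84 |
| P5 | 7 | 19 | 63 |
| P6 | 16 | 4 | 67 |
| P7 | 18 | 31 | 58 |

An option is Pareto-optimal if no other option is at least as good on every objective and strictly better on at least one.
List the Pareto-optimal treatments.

P1: not dominated (best efficacy).
P2: not dominated.
P3: dominated by P6 (duration 16≤24, side-effect rate 4≤14, efficacy 67≥52).
P4: dominated by P1 (duration 13≤19, side-effect rate 35≤40, efficacy 87≥84).
P5: not dominated (best duration).
P6: not dominated (best side-effect rate).
P7: dominated by P5 (duration 7≤18, side-effect rate 19≤31, efficacy 63≥58).

P1, P2, P5, P6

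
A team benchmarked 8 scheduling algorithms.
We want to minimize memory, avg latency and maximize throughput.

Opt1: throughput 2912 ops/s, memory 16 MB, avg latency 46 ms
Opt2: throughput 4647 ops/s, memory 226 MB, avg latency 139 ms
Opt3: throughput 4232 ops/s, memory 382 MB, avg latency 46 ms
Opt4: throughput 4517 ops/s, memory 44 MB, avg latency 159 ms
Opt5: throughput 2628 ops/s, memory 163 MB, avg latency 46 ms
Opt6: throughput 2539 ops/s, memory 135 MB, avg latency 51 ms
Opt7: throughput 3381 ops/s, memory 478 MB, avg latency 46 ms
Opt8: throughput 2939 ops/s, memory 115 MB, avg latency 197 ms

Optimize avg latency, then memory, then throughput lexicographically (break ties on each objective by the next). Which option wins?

First minimize avg latency: best is 46, kept {Opt1, Opt3, Opt5, Opt7}.
Then minimize memory: best is 16, kept {Opt1}.

Opt1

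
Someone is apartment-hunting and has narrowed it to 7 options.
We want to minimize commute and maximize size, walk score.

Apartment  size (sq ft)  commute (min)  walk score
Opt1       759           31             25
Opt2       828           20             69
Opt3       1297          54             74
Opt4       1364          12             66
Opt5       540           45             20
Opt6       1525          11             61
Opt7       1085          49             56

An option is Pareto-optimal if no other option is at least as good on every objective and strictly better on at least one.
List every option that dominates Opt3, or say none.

none

Opt1: worse on size (759 vs 1297).
Opt2: worse on size (828 vs 1297).
Opt4: worse on walk score (66 vs 74).
Opt5: worse on size (540 vs 1297).
Opt6: worse on walk score (61 vs 74).
Opt7: worse on size (1085 vs 1297).
No option dominates Opt3.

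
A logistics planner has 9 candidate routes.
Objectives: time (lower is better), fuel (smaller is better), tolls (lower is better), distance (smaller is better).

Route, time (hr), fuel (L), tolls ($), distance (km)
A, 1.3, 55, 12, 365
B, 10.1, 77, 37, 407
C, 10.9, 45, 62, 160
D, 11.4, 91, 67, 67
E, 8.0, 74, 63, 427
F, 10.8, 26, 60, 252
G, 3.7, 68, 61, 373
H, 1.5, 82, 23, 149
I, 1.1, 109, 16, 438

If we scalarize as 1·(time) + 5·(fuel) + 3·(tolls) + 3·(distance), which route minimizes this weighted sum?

D

A: 1·1.3 + 5·55 + 3·12 + 3·365 = 1407.3
B: 1·10.1 + 5·77 + 3·37 + 3·407 = 1727.1
C: 1·10.9 + 5·45 + 3·62 + 3·160 = 901.9
D: 1·11.4 + 5·91 + 3·67 + 3·67 = 868.4
E: 1·8.0 + 5·74 + 3·63 + 3·427 = 1848.0
F: 1·10.8 + 5·26 + 3·60 + 3·252 = 1076.8
G: 1·3.7 + 5·68 + 3·61 + 3·373 = 1645.7
H: 1·1.5 + 5·82 + 3·23 + 3·149 = 927.5
I: 1·1.1 + 5·109 + 3·16 + 3·438 = 1908.1
Lowest: D at 868.4.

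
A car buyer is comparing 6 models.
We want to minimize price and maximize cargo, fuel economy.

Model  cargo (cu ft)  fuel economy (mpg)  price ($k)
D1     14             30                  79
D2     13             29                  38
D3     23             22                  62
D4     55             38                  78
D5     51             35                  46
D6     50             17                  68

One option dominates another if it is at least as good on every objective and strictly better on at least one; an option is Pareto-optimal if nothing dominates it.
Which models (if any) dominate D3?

D5

D5: cargo 51≥23, fuel economy 35≥22, price 46≤62 — dominates D3.
Others (D1, D2, D4, D6) are each worse than D3 on at least one objective.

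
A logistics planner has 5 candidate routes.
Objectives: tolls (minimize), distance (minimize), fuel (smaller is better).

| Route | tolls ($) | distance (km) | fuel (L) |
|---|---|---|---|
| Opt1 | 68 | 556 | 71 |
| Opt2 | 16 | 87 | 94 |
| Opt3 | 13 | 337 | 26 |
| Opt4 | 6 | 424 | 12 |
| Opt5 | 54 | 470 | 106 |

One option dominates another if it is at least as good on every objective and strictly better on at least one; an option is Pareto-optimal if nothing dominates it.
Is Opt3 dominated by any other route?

Opt1: worse on tolls (68 vs 13).
Opt2: worse on tolls (16 vs 13).
Opt4: worse on distance (424 vs 337).
Opt5: worse on tolls (54 vs 13).
No option is at least as good as Opt3 on every objective and strictly better on one.

No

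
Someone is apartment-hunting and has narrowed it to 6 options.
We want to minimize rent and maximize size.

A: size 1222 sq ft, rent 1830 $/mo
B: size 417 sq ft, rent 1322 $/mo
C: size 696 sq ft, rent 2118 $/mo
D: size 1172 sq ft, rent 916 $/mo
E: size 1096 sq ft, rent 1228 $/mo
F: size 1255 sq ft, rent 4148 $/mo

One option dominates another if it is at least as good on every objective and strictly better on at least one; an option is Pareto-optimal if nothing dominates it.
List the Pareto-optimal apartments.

A, D, F

A: not dominated.
B: dominated by D (size 1172≥417, rent 916≤1322).
C: dominated by A (size 1222≥696, rent 1830≤2118).
D: not dominated (best rent).
E: dominated by D (size 1172≥1096, rent 916≤1228).
F: not dominated (best size).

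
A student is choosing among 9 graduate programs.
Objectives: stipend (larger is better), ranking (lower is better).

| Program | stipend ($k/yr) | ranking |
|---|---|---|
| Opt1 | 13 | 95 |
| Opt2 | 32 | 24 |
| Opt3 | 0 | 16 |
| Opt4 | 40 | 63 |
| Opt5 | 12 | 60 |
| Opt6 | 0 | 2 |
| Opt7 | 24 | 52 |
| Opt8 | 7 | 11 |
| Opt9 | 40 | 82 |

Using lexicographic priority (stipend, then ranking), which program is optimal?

Opt4

First maximize stipend: best is 40, kept {Opt4, Opt9}.
Then minimize ranking: best is 63, kept {Opt4}.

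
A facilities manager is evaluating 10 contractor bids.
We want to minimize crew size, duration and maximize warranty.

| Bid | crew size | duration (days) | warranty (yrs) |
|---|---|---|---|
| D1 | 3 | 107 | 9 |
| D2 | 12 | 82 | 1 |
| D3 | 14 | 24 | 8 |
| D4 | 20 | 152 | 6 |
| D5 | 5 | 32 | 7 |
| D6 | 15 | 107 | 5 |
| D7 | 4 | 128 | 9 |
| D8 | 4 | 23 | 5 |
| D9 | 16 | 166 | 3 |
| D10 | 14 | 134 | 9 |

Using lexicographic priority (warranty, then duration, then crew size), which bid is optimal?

D1

First maximize warranty: best is 9, kept {D1, D7, D10}.
Then minimize duration: best is 107, kept {D1}.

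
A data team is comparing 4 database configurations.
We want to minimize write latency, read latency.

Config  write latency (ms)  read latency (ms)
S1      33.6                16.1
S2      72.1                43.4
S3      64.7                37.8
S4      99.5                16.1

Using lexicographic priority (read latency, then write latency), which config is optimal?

S1

First minimize read latency: best is 16.1, kept {S1, S4}.
Then minimize write latency: best is 33.6, kept {S1}.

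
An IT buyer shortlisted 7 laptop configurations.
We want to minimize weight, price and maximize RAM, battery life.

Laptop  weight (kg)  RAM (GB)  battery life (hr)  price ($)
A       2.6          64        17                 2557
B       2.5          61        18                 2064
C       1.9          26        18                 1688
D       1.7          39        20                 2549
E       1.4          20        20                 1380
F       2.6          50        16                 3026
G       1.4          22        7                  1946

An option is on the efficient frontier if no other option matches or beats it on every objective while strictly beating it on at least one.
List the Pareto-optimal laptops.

A: not dominated (best RAM).
B: not dominated.
C: not dominated.
D: not dominated.
E: not dominated (best price).
F: dominated by A (weight 2.6≤2.6, RAM 64≥50, battery life 17≥16, price 2557≤3026).
G: not dominated.

A, B, C, D, E, G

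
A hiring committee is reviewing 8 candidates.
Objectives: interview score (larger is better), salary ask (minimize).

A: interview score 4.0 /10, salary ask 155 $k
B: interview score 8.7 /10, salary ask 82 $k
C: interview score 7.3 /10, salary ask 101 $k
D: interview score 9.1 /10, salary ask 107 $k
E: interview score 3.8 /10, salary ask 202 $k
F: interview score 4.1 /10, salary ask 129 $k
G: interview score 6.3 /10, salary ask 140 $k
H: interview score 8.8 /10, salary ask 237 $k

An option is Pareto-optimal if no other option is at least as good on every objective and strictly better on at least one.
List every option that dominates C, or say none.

B

B: interview score 8.7≥7.3, salary ask 82≤101 — dominates C.
Others (A, D, E, F, G, H) are each worse than C on at least one objective.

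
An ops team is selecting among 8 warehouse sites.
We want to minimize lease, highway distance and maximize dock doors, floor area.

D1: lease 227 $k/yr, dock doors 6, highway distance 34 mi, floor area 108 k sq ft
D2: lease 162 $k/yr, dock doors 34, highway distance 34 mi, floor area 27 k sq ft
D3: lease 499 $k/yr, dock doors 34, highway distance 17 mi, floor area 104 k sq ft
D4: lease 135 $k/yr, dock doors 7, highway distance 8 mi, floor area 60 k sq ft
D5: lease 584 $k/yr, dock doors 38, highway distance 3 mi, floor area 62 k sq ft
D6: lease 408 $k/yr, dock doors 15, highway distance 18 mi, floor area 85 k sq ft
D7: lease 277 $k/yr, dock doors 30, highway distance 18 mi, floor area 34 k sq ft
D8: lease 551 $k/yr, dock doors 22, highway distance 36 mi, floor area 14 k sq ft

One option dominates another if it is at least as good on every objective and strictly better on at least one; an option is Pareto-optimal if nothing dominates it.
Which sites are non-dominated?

D1: not dominated (best floor area).
D2: not dominated.
D3: not dominated.
D4: not dominated (best lease).
D5: not dominated (best dock doors).
D6: not dominated.
D7: not dominated.
D8: dominated by D2 (lease 162≤551, dock doors 34≥22, highway distance 34≤36, floor area 27≥14).

D1, D2, D3, D4, D5, D6, D7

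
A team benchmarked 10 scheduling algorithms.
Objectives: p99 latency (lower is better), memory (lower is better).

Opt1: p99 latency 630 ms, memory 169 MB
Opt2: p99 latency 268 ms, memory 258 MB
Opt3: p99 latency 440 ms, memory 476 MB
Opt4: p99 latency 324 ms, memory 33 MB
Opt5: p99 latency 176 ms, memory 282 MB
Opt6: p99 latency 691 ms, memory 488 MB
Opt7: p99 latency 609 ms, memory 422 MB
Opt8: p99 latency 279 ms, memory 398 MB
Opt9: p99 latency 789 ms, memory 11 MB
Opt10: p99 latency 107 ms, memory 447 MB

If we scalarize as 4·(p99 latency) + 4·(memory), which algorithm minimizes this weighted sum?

Opt4

Opt1: 4·630 + 4·169 = 3196
Opt2: 4·268 + 4·258 = 2104
Opt3: 4·440 + 4·476 = 3664
Opt4: 4·324 + 4·33 = 1428
Opt5: 4·176 + 4·282 = 1832
Opt6: 4·691 + 4·488 = 4716
Opt7: 4·609 + 4·422 = 4124
Opt8: 4·279 + 4·398 = 2708
Opt9: 4·789 + 4·11 = 3200
Opt10: 4·107 + 4·447 = 2216
Lowest: Opt4 at 1428.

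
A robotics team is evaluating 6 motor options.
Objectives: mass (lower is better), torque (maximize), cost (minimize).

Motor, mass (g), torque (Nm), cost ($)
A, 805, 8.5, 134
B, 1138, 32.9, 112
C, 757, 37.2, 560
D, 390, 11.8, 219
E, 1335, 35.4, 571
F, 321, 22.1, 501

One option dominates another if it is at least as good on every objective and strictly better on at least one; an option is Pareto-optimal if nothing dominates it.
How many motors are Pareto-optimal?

5

A: not dominated.
B: not dominated (best cost).
C: not dominated (best torque).
D: not dominated.
E: dominated by C (mass 757≤1335, torque 37.2≥35.4, cost 560≤571).
F: not dominated (best mass).
Pareto-optimal: A, B, C, D, F → 5.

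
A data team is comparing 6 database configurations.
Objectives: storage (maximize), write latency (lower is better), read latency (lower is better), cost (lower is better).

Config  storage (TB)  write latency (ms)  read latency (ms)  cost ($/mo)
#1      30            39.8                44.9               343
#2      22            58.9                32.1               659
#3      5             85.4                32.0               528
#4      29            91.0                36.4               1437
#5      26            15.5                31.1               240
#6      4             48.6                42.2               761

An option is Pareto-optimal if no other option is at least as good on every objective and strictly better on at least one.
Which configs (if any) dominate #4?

none

#1: worse on read latency (44.9 vs 36.4).
#2: worse on storage (22 vs 29).
#3: worse on storage (5 vs 29).
#5: worse on storage (26 vs 29).
#6: worse on storage (4 vs 29).
No option dominates #4.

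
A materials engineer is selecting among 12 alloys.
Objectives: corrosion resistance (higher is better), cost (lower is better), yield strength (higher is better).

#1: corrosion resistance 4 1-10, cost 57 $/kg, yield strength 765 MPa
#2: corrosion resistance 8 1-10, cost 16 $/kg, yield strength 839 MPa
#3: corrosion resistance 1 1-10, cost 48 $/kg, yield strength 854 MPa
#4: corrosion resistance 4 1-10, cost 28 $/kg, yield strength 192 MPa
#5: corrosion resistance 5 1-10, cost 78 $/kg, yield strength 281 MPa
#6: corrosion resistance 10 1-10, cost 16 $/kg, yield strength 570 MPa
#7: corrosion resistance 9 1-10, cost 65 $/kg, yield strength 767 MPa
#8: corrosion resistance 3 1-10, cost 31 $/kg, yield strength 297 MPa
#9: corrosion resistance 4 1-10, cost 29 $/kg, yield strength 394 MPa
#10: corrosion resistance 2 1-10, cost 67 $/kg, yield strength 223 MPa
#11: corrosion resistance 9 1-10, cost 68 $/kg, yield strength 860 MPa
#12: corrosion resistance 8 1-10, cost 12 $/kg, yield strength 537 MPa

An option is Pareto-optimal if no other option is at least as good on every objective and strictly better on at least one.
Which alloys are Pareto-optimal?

#1: dominated by #2 (corrosion resistance 8≥4, cost 16≤57, yield strength 839≥765).
#2: not dominated.
#3: not dominated.
#4: dominated by #2 (corrosion resistance 8≥4, cost 16≤28, yield strength 839≥192).
#5: dominated by #2 (corrosion resistance 8≥5, cost 16≤78, yield strength 839≥281).
#6: not dominated (best corrosion resistance).
#7: not dominated.
#8: dominated by #2 (corrosion resistance 8≥3, cost 16≤31, yield strength 839≥297).
#9: dominated by #2 (corrosion resistance 8≥4, cost 16≤29, yield strength 839≥394).
#10: dominated by #1 (corrosion resistance 4≥2, cost 57≤67, yield strength 765≥223).
#11: not dominated (best yield strength).
#12: not dominated (best cost).

#2, #3, #6, #7, #11, #12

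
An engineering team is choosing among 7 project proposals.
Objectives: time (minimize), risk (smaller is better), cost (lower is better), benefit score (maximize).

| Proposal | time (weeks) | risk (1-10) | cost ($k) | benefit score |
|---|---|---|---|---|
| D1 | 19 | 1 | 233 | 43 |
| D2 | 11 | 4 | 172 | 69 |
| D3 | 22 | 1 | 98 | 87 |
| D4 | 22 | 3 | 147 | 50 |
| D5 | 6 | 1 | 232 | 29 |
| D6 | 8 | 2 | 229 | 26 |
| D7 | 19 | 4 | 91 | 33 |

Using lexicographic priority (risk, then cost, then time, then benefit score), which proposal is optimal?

D3

First minimize risk: best is 1, kept {D1, D3, D5}.
Then minimize cost: best is 98, kept {D3}.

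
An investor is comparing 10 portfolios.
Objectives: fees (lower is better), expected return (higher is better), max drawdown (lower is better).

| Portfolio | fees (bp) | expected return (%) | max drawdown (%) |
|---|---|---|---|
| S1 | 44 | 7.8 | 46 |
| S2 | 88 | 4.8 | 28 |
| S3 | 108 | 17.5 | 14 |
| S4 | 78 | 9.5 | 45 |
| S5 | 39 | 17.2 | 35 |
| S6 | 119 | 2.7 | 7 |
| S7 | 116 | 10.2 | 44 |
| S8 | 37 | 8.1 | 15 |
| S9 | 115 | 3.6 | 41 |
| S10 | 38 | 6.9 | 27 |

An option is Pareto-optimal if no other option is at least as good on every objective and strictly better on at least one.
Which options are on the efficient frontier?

S3, S5, S6, S8

S1: dominated by S5 (fees 39≤44, expected return 17.2≥7.8, max drawdown 35≤46).
S2: dominated by S8 (fees 37≤88, expected return 8.1≥4.8, max drawdown 15≤28).
S3: not dominated (best expected return).
S4: dominated by S5 (fees 39≤78, expected return 17.2≥9.5, max drawdown 35≤45).
S5: not dominated.
S6: not dominated (best max drawdown).
S7: dominated by S3 (fees 108≤116, expected return 17.5≥10.2, max drawdown 14≤44).
S8: not dominated (best fees).
S9: dominated by S2 (fees 88≤115, expected return 4.8≥3.6, max drawdown 28≤41).
S10: dominated by S8 (fees 37≤38, expected return 8.1≥6.9, max drawdown 15≤27).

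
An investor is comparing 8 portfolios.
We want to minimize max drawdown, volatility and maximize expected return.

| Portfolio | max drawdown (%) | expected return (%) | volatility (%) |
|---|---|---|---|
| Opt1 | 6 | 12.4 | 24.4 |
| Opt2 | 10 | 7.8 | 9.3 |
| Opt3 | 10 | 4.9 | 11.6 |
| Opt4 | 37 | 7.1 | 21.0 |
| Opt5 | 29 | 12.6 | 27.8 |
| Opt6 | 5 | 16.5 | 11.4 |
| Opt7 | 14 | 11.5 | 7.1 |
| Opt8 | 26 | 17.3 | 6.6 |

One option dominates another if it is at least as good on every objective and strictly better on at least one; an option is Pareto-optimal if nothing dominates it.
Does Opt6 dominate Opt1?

Opt6 vs Opt1: max drawdown 5≤6, expected return 16.5≥12.4, volatility 11.4≤24.4 — Opt6 is at least as good on every objective with at least one strict improvement.

Yes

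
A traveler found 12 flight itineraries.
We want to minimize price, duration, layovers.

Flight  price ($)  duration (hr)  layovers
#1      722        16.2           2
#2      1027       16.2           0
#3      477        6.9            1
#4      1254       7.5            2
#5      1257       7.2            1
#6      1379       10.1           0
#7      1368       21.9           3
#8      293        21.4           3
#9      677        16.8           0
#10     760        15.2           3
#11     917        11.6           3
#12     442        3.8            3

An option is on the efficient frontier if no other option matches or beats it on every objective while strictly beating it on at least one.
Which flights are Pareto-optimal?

#2, #3, #6, #8, #9, #12

#1: dominated by #3 (price 477≤722, duration 6.9≤16.2, layovers 1≤2).
#2: not dominated.
#3: not dominated.
#4: dominated by #3 (price 477≤1254, duration 6.9≤7.5, layovers 1≤2).
#5: dominated by #3 (price 477≤1257, duration 6.9≤7.2, layovers 1≤1).
#6: not dominated.
#7: dominated by #1 (price 722≤1368, duration 16.2≤21.9, layovers 2≤3).
#8: not dominated (best price).
#9: not dominated.
#10: dominated by #3 (price 477≤760, duration 6.9≤15.2, layovers 1≤3).
#11: dominated by #3 (price 477≤917, duration 6.9≤11.6, layovers 1≤3).
#12: not dominated (best duration).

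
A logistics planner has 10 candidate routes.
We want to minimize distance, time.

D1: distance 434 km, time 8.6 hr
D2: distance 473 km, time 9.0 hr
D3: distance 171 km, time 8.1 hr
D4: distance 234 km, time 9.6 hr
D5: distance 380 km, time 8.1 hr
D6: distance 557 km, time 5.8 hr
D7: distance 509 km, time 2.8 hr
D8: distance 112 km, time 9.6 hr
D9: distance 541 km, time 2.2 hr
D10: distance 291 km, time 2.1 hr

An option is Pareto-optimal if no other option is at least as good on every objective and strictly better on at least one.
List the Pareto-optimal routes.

D1: dominated by D3 (distance 171≤434, time 8.1≤8.6).
D2: dominated by D1 (distance 434≤473, time 8.6≤9.0).
D3: not dominated.
D4: dominated by D3 (distance 171≤234, time 8.1≤9.6).
D5: dominated by D3 (distance 171≤380, time 8.1≤8.1).
D6: dominated by D7 (distance 509≤557, time 2.8≤5.8).
D7: dominated by D10 (distance 291≤509, time 2.1≤2.8).
D8: not dominated (best distance).
D9: dominated by D10 (distance 291≤541, time 2.1≤2.2).
D10: not dominated (best time).

D3, D8, D10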